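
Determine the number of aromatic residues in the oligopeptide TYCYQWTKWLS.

The aromatic amino acids are Phe (F, benzyl), Trp (W, indole), and Tyr (Y, phenol).
Matching residues: Y2, Y4, W6, W9.

4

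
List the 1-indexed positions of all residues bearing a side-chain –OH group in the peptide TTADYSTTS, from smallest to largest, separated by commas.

1, 2, 5, 6, 7, 8, 9

S, T, and Y are the three residues with a side-chain hydroxyl.
Matching residues: T1, T2, Y5, S6, T7, T8, S9.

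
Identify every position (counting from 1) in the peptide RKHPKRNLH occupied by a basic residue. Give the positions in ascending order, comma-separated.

1, 2, 3, 5, 6, 9

Lysine (K), arginine (R), and histidine (H) have basic, nitrogen-containing side chains.
Matching residues: R1, K2, H3, K5, R6, H9.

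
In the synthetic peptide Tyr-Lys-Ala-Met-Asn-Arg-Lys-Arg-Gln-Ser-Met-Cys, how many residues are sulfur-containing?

3

The sulfur-bearing residues are cysteine (–SH) and methionine (–S–CH₃).
Matching residues: Met4, Met11, Cys12.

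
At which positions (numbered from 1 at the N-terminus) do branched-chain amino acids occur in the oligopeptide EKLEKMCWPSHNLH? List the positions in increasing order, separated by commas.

3, 13

The BCAAs are Val, Leu, and Ile — aliphatic side chains with a branch point.
Matching residues: L3, L13.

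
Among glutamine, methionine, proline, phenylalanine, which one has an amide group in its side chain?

glutamine

The amide-side-chain residues are Asn (N) and Gln (Q).
Of the listed options, only glutamine belongs to this group.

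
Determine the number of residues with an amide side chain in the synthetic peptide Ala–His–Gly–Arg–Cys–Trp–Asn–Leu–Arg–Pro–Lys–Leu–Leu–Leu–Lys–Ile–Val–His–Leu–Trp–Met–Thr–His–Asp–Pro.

1

Only N (asparagine) and Q (glutamine) carry a side-chain carboxamide.
Matching residues: Asn7.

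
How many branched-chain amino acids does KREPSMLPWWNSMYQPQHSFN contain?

The BCAAs are Val, Leu, and Ile — aliphatic side chains with a branch point.
Matching residues: L7.

1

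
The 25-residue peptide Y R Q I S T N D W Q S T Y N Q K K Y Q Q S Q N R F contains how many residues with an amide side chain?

Only N (asparagine) and Q (glutamine) carry a side-chain carboxamide.
Matching residues: Q3, N7, Q10, N14, Q15, Q19, Q20, Q22, N23.

9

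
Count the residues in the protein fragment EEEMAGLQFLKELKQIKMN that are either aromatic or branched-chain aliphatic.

5

Aromatic: F, W, Y. Branched-chain aliphatic: I, L, V.
Aromatic residues here: F9 (1).
Branched-chain aliphatic residues here: L7, L10, L13, I16 (4).
The two groups share no amino acid, so total = 1 + 4 = 5.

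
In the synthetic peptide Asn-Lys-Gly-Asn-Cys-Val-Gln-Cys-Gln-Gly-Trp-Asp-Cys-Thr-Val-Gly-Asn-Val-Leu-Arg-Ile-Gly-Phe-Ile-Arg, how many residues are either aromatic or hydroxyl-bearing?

Aromatic: F, W, Y. Hydroxyl-bearing: S, T, Y.
Aromatic residues here: Trp11, Phe23 (2).
Hydroxyl-bearing residues here: Thr14 (1).
(Y belongs to both groups, but none appear in this sequence.) Total = 2 + 1 = 3.

3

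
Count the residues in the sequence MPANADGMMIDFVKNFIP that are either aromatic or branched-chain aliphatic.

5

Aromatic: F, W, Y. Branched-chain aliphatic: I, L, V.
Aromatic residues here: F12, F16 (2).
Branched-chain aliphatic residues here: I10, V13, I17 (3).
The two groups share no amino acid, so total = 2 + 3 = 5.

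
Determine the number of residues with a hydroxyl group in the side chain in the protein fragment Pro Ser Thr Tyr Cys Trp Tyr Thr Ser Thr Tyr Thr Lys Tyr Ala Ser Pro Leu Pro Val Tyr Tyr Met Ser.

S, T, and Y are the three residues with a side-chain hydroxyl.
Matching residues: Ser2, Thr3, Tyr4, Tyr7, Thr8, Ser9, Thr10, Tyr11, Thr12, Tyr14, Ser16, Tyr21, Tyr22, Ser24.

14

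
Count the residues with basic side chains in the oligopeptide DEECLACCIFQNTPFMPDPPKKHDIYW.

3

K, R, and H are the three residues with basic side chains (ε-amine, guanidinium, and imidazole respectively).
Matching residues: K21, K22, H23.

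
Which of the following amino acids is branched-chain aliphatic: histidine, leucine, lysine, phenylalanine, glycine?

leucine

V, L, and I make up the branched-chain aliphatic group.
Of the listed options, only leucine belongs to this group.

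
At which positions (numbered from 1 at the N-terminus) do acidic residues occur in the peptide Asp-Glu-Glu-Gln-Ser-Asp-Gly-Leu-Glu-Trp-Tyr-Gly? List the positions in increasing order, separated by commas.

Aspartate (D) and glutamate (E) have carboxylic-acid side chains and are the acidic amino acids.
Matching residues: Asp1, Glu2, Glu3, Asp6, Glu9.

1, 2, 3, 6, 9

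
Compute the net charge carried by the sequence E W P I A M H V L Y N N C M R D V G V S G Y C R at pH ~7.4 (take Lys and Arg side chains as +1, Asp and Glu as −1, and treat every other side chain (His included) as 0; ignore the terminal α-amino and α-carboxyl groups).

Positive (K, R): R15, R24 → +2.
Negative (D, E): E1, D16 → −2.
Net charge = (+2) + (−2) = 0.

0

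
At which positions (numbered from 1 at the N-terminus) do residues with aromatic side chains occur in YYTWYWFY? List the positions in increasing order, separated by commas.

Phenylalanine (F), tryptophan (W), and tyrosine (Y) have aromatic ring side chains.
Matching residues: Y1, Y2, W4, Y5, W6, F7, Y8.

1, 2, 4, 5, 6, 7, 8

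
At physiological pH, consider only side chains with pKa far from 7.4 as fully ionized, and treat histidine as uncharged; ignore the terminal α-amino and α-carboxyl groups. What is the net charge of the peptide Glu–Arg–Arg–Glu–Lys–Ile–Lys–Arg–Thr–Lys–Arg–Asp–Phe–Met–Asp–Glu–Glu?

+1

The side chains ionized at physiological pH are Lys/Arg (+1) and Asp/Glu (−1); with His treated as neutral, nothing else contributes.
Positive (K, R): Arg2, Arg3, Lys5, Lys7, Arg8, Lys10, Arg11 → +7.
Negative (D, E): Glu1, Glu4, Asp12, Asp15, Glu16, Glu17 → −6.
Net charge = (+7) + (−6) = +1.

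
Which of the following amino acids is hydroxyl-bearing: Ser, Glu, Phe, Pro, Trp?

Serine (S), threonine (T), and tyrosine (Y) each carry a hydroxyl group on the side chain.
Of the listed options, only Ser belongs to this group.

Ser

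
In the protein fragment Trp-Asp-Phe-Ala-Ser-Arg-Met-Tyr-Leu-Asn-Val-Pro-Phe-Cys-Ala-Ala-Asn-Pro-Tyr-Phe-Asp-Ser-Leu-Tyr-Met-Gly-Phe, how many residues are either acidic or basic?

Acidic: D, E. Basic: H, K, R.
Acidic residues here: Asp2, Asp21 (2).
Basic residues here: Arg6 (1).
The two groups share no amino acid, so total = 2 + 1 = 3.

3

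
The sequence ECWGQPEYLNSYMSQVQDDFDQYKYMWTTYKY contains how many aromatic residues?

Phenylalanine (F), tryptophan (W), and tyrosine (Y) have aromatic ring side chains.
Matching residues: W3, Y8, Y12, F20, Y23, Y25, W27, Y30, Y32.

9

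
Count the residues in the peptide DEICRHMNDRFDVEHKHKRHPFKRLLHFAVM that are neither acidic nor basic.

14

Acidic: D, E. Basic: K, R, H. All other residues are neither.
Matching residues: I3, C4, M7, N8, F11, V13, P21, F22, L25, L26, F28, A29, V30, M31.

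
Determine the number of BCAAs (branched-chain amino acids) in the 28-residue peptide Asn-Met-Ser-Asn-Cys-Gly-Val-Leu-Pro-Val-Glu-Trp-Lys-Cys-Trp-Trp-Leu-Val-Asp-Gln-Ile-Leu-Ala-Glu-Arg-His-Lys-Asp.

The BCAAs are Val, Leu, and Ile — aliphatic side chains with a branch point.
Matching residues: Val7, Leu8, Val10, Leu17, Val18, Ile21, Leu22.

7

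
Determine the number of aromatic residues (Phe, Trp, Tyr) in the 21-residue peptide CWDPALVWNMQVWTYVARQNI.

Matching residues: W2, W8, W13, Y15.

4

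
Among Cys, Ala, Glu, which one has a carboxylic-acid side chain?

Glu

Aspartate (D) and glutamate (E) have carboxylic-acid side chains and are the acidic amino acids.
Of the listed options, only Glu belongs to this group.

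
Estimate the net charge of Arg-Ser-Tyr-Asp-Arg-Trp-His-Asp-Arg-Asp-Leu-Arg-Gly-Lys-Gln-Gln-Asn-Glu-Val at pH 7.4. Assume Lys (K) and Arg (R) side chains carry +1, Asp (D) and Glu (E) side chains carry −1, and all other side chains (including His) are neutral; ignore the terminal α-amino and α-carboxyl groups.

+1

Positive (K, R): Arg1, Arg5, Arg9, Arg12, Lys14 → +5.
Negative (D, E): Asp4, Asp8, Asp10, Glu18 → −4.
Net charge = (+5) + (−4) = +1.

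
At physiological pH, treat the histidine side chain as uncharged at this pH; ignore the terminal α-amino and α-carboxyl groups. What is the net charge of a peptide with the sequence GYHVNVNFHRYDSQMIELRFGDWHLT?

The side chains ionized at physiological pH are Lys/Arg (+1) and Asp/Glu (−1); with His treated as neutral, nothing else contributes.
Positive (K, R): R10, R19 → +2.
Negative (D, E): D12, E17, D22 → −3.
Net charge = (+2) + (−3) = −1.

-1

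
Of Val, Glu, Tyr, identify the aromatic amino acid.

Tyr

F, W, and Y each carry an aromatic ring on the side chain.
Of the listed options, only Tyr belongs to this group.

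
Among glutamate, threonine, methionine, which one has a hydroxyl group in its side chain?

threonine

The –OH-bearing residues are Ser, Thr (aliphatic alcohols), and Tyr (phenol).
Of the listed options, only threonine belongs to this group.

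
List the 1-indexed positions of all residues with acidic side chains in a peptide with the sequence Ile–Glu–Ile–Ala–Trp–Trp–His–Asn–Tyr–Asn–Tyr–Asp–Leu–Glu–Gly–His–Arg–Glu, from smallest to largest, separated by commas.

Aspartate (D) and glutamate (E) have carboxylic-acid side chains and are the acidic amino acids.
Matching residues: Glu2, Asp12, Glu14, Glu18.

2, 12, 14, 18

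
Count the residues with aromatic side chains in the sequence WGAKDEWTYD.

3

F, W, and Y each carry an aromatic ring on the side chain.
Matching residues: W1, W7, Y9.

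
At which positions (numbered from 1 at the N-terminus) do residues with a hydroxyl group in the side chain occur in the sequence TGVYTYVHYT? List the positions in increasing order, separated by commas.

1, 4, 5, 6, 9, 10

The –OH-bearing residues are Ser, Thr (aliphatic alcohols), and Tyr (phenol).
Matching residues: T1, Y4, T5, Y6, Y9, T10.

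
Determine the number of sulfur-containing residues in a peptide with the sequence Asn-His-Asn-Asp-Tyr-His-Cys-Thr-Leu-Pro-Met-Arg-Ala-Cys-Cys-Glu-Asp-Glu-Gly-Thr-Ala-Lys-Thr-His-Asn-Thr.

Cysteine (C, thiol) and methionine (M, thioether) are the two sulfur-containing amino acids.
Matching residues: Cys7, Met11, Cys14, Cys15.

4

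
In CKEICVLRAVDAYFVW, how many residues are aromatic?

3

The aromatic amino acids are Phe (F, benzyl), Trp (W, indole), and Tyr (Y, phenol).
Matching residues: Y13, F14, W16.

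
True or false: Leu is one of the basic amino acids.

The basic amino acids are Lys (K), Arg (R), and His (H).
Leucine is not in this group.

False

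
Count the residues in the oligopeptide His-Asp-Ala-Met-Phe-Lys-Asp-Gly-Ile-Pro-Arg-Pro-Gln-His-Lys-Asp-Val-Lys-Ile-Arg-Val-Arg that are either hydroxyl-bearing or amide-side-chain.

Hydroxyl-bearing: S, T, Y. Amide-side-chain: N, Q.
Hydroxyl-bearing residues here: none (0).
Amide-side-chain residues here: Gln13 (1).
The two groups share no amino acid, so total = 0 + 1 = 1.

1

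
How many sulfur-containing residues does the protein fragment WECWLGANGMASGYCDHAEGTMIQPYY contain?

The sulfur-bearing residues are cysteine (–SH) and methionine (–S–CH₃).
Matching residues: C3, M10, C15, M22.

4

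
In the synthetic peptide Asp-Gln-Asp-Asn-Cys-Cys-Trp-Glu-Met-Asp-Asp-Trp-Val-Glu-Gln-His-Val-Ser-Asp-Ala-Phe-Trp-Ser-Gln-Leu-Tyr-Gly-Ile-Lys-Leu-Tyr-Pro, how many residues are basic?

2

The basic amino acids are Lys (K), Arg (R), and His (H).
Matching residues: His16, Lys29.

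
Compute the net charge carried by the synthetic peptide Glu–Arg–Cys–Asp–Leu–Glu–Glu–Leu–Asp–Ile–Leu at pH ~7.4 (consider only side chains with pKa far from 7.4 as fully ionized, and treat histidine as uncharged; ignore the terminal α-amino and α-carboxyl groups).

The side chains ionized at physiological pH are Lys/Arg (+1) and Asp/Glu (−1); with His treated as neutral, nothing else contributes.
Positive (K, R): Arg2 → +1.
Negative (D, E): Glu1, Asp4, Glu6, Glu7, Asp9 → −5.
Net charge = (+1) + (−5) = −4.

-4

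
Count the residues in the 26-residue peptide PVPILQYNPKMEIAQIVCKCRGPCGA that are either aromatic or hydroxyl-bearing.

Aromatic: F, W, Y. Hydroxyl-bearing: S, T, Y.
Aromatic residues here: Y7 (1).
Hydroxyl-bearing residues here: Y7 (1).
Y is in both groups, so the 1 Y residue must not be double-counted.
Total = 1 + 1 − 1 = 1.

1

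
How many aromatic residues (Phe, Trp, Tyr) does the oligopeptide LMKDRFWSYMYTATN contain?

4

Matching residues: F6, W7, Y9, Y11.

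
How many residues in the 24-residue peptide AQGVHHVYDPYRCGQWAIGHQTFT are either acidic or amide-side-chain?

Acidic: D, E. Amide-side-chain: N, Q.
Acidic residues here: D9 (1).
Amide-side-chain residues here: Q2, Q15, Q21 (3).
The two groups share no amino acid, so total = 1 + 3 = 4.

4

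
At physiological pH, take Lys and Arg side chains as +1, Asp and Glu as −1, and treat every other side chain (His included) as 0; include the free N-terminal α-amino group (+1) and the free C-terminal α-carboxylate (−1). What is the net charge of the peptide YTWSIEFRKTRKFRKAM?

Positive (K, R): R8, K9, R11, K12, R14, K15 → +6.
Negative (D, E): E6 → −1.
The N-terminus (+1) and C-terminus (−1) cancel.
Net charge = (+6) + (−1) = +5.

+5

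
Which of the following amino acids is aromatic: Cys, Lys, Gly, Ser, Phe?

The aromatic amino acids are Phe (F, benzyl), Trp (W, indole), and Tyr (Y, phenol).
Of the listed options, only Phe belongs to this group.

Phe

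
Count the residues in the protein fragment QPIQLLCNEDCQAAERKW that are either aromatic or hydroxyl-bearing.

Aromatic: F, W, Y. Hydroxyl-bearing: S, T, Y.
Aromatic residues here: W18 (1).
Hydroxyl-bearing residues here: none (0).
(Y belongs to both groups, but none appear in this sequence.) Total = 1 + 0 = 1.

1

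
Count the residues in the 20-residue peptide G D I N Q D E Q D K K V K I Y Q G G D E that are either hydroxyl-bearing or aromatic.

Hydroxyl-bearing: S, T, Y. Aromatic: F, W, Y.
Hydroxyl-bearing residues here: Y15 (1).
Aromatic residues here: Y15 (1).
Y is in both groups, so the 1 Y residue must not be double-counted.
Total = 1 + 1 − 1 = 1.

1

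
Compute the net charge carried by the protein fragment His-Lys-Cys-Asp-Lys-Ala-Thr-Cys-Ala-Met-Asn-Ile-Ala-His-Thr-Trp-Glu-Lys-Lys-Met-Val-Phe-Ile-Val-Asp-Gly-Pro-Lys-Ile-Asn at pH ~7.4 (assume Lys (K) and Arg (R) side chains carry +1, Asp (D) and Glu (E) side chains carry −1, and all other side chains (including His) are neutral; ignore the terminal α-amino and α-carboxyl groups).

Positive (K, R): Lys2, Lys5, Lys18, Lys19, Lys28 → +5.
Negative (D, E): Asp4, Glu17, Asp25 → −3.
Net charge = (+5) + (−3) = +2.

+2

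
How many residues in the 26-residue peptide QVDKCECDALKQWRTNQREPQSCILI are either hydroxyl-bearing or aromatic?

3

Hydroxyl-bearing: S, T, Y. Aromatic: F, W, Y.
Hydroxyl-bearing residues here: T15, S22 (2).
Aromatic residues here: W13 (1).
(Y belongs to both groups, but none appear in this sequence.) Total = 2 + 1 = 3.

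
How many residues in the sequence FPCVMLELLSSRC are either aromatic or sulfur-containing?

Aromatic: F, W, Y. Sulfur-containing: C, M.
Aromatic residues here: F1 (1).
Sulfur-containing residues here: C3, M5, C13 (3).
The two groups share no amino acid, so total = 1 + 3 = 4.

4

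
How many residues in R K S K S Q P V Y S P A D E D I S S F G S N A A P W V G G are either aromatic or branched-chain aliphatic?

Aromatic: F, W, Y. Branched-chain aliphatic: I, L, V.
Aromatic residues here: Y9, F19, W26 (3).
Branched-chain aliphatic residues here: V8, I16, V27 (3).
The two groups share no amino acid, so total = 3 + 3 = 6.

6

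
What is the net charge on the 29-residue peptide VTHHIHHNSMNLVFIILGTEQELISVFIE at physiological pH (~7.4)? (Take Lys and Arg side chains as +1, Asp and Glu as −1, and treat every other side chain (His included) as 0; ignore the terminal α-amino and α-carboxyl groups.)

Positive (K, R): none → +0.
Negative (D, E): E20, E22, E29 → −3.
Net charge = (+0) + (−3) = −3.

-3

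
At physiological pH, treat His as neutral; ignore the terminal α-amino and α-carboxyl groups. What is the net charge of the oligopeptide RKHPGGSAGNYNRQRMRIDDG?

At pH ~7.4 the Lys and Arg side chains are protonated (+1), the Asp and Glu side chains are deprotonated (−1), and with His taken as neutral all other side chains carry no charge.
Positive (K, R): R1, K2, R13, R15, R17 → +5.
Negative (D, E): D19, D20 → −2.
Net charge = (+5) + (−2) = +3.

+3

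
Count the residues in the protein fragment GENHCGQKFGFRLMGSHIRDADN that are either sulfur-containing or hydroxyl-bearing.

Sulfur-containing: C, M. Hydroxyl-bearing: S, T, Y.
Sulfur-containing residues here: C5, M14 (2).
Hydroxyl-bearing residues here: S16 (1).
The two groups share no amino acid, so total = 2 + 1 = 3.

3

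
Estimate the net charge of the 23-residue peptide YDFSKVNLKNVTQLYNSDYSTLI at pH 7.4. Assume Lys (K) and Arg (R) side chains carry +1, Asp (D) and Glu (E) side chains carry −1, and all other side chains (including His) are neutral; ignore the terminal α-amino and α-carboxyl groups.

Positive (K, R): K5, K9 → +2.
Negative (D, E): D2, D18 → −2.
Net charge = (+2) + (−2) = 0.

0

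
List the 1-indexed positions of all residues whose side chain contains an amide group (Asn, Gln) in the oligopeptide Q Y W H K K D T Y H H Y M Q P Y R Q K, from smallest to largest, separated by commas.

1, 14, 18

Matching residues: Q1, Q14, Q18.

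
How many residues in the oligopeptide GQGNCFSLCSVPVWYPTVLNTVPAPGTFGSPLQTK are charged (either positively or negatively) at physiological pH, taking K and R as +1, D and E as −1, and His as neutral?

Charged side chains at pH ~7.4: K, R (positive); D, E (negative).
Matching residues: K35.

1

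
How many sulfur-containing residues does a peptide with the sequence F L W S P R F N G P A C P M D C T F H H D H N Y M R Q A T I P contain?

Cysteine (C, thiol) and methionine (M, thioether) are the two sulfur-containing amino acids.
Matching residues: C12, M14, C16, M25.

4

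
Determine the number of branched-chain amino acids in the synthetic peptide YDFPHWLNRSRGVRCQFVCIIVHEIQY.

V, L, and I make up the branched-chain aliphatic group.
Matching residues: L7, V13, V18, I20, I21, V22, I25.

7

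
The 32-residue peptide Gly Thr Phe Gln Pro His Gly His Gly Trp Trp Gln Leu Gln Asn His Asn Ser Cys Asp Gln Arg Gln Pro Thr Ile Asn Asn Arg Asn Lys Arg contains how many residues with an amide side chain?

10

Asparagine (N) and glutamine (Q) have uncharged amide side chains.
Matching residues: Gln4, Gln12, Gln14, Asn15, Asn17, Gln21, Gln23, Asn27, Asn28, Asn30.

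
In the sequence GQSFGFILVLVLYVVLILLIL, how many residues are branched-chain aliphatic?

The BCAAs are Val, Leu, and Ile — aliphatic side chains with a branch point.
Matching residues: I7, L8, V9, L10, V11, L12, V14, V15, L16, I17, L18, L19, I20, L21.

14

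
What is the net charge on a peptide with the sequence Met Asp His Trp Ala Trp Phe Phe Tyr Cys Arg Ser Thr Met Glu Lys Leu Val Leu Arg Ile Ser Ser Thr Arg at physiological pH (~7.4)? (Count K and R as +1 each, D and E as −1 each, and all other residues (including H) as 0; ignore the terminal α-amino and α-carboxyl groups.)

Positive (K, R): Arg11, Lys16, Arg20, Arg25 → +4.
Negative (D, E): Asp2, Glu15 → −2.
Net charge = (+4) + (−2) = +2.

+2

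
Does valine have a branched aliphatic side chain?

Valine (V), leucine (L), and isoleucine (I) are the branched-chain amino acids.
Valine is in this group.

Yes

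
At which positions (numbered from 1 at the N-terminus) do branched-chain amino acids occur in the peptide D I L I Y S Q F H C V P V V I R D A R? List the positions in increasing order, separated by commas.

Valine (V), leucine (L), and isoleucine (I) are the branched-chain amino acids.
Matching residues: I2, L3, I4, V11, V13, V14, I15.

2, 3, 4, 11, 13, 14, 15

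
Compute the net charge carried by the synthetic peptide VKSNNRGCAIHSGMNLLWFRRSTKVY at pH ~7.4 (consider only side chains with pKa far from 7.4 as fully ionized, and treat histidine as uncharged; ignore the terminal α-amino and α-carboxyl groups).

+5

Near pH 7.4, K and R contribute +1 each, D and E contribute −1 each, and every other side chain (His included, as stated) is uncharged.
Positive (K, R): K2, R6, R20, R21, K24 → +5.
Negative (D, E): none → −0.
Net charge = (+5) + (−0) = +5.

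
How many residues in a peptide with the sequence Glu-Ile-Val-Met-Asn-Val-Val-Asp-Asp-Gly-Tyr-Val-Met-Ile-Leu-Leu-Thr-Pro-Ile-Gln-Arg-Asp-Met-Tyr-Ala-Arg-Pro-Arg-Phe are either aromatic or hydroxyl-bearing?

4

Aromatic: F, W, Y. Hydroxyl-bearing: S, T, Y.
Aromatic residues here: Tyr11, Tyr24, Phe29 (3).
Hydroxyl-bearing residues here: Tyr11, Thr17, Tyr24 (3).
Y is in both groups, so the 2 Y residues must not be double-counted.
Total = 3 + 3 − 2 = 4.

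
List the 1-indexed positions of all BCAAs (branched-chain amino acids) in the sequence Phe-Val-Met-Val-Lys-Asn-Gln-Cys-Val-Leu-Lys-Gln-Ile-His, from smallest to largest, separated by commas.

Valine (V), leucine (L), and isoleucine (I) are the branched-chain amino acids.
Matching residues: Val2, Val4, Val9, Leu10, Ile13.

2, 4, 9, 10, 13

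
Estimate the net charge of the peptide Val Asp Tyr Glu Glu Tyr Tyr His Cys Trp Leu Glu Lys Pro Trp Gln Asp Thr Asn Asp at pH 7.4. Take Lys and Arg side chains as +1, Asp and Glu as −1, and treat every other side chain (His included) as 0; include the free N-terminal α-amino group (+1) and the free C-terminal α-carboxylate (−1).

Positive (K, R): Lys13 → +1.
Negative (D, E): Asp2, Glu4, Glu5, Glu12, Asp17, Asp20 → −6.
The N-terminus (+1) and C-terminus (−1) cancel.
Net charge = (+1) + (−6) = −5.

-5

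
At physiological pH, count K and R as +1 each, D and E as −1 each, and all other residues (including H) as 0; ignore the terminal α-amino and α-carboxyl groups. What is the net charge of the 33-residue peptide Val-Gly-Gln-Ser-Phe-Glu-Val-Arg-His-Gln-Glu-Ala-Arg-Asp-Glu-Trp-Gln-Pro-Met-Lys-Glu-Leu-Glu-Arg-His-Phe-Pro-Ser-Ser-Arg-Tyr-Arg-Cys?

0

Positive (K, R): Arg8, Arg13, Lys20, Arg24, Arg30, Arg32 → +6.
Negative (D, E): Glu6, Glu11, Asp14, Glu15, Glu21, Glu23 → −6.
Net charge = (+6) + (−6) = 0.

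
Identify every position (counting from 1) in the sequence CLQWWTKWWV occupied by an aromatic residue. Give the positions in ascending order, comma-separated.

Phenylalanine (F), tryptophan (W), and tyrosine (Y) have aromatic ring side chains.
Matching residues: W4, W5, W8, W9.

4, 5, 8, 9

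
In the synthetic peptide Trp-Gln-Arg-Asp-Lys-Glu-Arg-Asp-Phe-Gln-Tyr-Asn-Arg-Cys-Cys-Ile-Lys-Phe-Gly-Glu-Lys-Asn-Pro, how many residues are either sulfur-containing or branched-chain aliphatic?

3

Sulfur-containing: C, M. Branched-chain aliphatic: I, L, V.
Sulfur-containing residues here: Cys14, Cys15 (2).
Branched-chain aliphatic residues here: Ile16 (1).
The two groups share no amino acid, so total = 2 + 1 = 3.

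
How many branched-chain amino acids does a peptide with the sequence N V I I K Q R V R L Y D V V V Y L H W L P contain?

The BCAAs are Val, Leu, and Ile — aliphatic side chains with a branch point.
Matching residues: V2, I3, I4, V8, L10, V13, V14, V15, L17, L20.

10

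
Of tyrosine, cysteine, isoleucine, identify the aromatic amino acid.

F, W, and Y each carry an aromatic ring on the side chain.
Of the listed options, only tyrosine belongs to this group.

tyrosine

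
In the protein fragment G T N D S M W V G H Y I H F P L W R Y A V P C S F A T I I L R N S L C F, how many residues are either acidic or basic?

Acidic: D, E. Basic: H, K, R.
Acidic residues here: D4 (1).
Basic residues here: H10, H13, R18, R31 (4).
The two groups share no amino acid, so total = 1 + 4 = 5.

5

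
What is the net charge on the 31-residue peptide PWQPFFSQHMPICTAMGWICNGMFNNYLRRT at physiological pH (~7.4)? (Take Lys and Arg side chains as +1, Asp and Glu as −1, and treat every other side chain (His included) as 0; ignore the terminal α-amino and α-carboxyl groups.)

+2

Positive (K, R): R29, R30 → +2.
Negative (D, E): none → −0.
Net charge = (+2) + (−0) = +2.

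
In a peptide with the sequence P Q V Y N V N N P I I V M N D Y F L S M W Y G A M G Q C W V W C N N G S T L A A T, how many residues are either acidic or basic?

1

Acidic: D, E. Basic: H, K, R.
Acidic residues here: D15 (1).
Basic residues here: none (0).
The two groups share no amino acid, so total = 1 + 0 = 1.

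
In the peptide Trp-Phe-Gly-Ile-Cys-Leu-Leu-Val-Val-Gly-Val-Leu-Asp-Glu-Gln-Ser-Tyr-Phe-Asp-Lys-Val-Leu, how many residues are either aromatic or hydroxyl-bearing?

5

Aromatic: F, W, Y. Hydroxyl-bearing: S, T, Y.
Aromatic residues here: Trp1, Phe2, Tyr17, Phe18 (4).
Hydroxyl-bearing residues here: Ser16, Tyr17 (2).
Y is in both groups, so the 1 Y residue must not be double-counted.
Total = 4 + 2 − 1 = 5.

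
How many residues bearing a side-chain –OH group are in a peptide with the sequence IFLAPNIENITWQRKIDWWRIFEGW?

1

S, T, and Y are the three residues with a side-chain hydroxyl.
Matching residues: T11.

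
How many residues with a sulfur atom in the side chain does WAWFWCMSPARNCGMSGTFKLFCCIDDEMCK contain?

Cysteine (C, thiol) and methionine (M, thioether) are the two sulfur-containing amino acids.
Matching residues: C6, M7, C13, M15, C23, C24, M29, C30.

8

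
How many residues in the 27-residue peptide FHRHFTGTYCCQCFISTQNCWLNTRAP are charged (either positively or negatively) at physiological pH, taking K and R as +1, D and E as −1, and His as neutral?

Charged side chains at pH ~7.4: K, R (positive); D, E (negative).
Matching residues: R3, R25.

2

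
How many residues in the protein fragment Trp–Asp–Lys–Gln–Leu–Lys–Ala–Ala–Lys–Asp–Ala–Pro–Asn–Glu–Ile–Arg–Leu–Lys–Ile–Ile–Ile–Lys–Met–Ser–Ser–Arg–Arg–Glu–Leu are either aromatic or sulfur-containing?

Aromatic: F, W, Y. Sulfur-containing: C, M.
Aromatic residues here: Trp1 (1).
Sulfur-containing residues here: Met23 (1).
The two groups share no amino acid, so total = 1 + 1 = 2.

2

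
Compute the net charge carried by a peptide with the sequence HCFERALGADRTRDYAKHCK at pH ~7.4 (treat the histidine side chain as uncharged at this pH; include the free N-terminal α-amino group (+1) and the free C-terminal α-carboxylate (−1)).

At pH ~7.4 the Lys and Arg side chains are protonated (+1), the Asp and Glu side chains are deprotonated (−1), and with His taken as neutral all other side chains carry no charge.
Positive (K, R): R5, R11, R13, K17, K20 → +5.
Negative (D, E): E4, D10, D14 → −3.
The N-terminus (+1) and C-terminus (−1) cancel.
Net charge = (+5) + (−3) = +2.

+2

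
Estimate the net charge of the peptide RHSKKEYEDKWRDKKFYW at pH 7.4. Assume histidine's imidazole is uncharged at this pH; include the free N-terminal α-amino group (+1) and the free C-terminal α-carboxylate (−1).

At pH ~7.4 the Lys and Arg side chains are protonated (+1), the Asp and Glu side chains are deprotonated (−1), and with His taken as neutral all other side chains carry no charge.
Positive (K, R): R1, K4, K5, K10, R12, K14, K15 → +7.
Negative (D, E): E6, E8, D9, D13 → −4.
The N-terminus (+1) and C-terminus (−1) cancel.
Net charge = (+7) + (−4) = +3.

+3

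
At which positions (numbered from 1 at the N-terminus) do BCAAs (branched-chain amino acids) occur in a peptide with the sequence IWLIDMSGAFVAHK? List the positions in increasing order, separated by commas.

V, L, and I make up the branched-chain aliphatic group.
Matching residues: I1, L3, I4, V11.

1, 3, 4, 11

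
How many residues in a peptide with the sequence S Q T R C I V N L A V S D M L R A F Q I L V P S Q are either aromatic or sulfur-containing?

Aromatic: F, W, Y. Sulfur-containing: C, M.
Aromatic residues here: F18 (1).
Sulfur-containing residues here: C5, M14 (2).
The two groups share no amino acid, so total = 1 + 2 = 3.

3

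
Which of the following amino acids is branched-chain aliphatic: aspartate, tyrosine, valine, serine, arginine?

valine

V, L, and I make up the branched-chain aliphatic group.
Of the listed options, only valine belongs to this group.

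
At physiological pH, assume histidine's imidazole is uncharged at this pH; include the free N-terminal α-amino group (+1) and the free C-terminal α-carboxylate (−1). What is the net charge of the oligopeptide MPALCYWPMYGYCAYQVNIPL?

Near pH 7.4, K and R contribute +1 each, D and E contribute −1 each, and every other side chain (His included, as stated) is uncharged.
Positive (K, R): none → +0.
Negative (D, E): none → −0.
The N-terminus (+1) and C-terminus (−1) cancel.
Net charge = (+0) + (−0) = 0.

0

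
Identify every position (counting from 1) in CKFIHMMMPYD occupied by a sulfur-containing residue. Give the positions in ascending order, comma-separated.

Cysteine (C, thiol) and methionine (M, thioether) are the two sulfur-containing amino acids.
Matching residues: C1, M6, M7, M8.

1, 6, 7, 8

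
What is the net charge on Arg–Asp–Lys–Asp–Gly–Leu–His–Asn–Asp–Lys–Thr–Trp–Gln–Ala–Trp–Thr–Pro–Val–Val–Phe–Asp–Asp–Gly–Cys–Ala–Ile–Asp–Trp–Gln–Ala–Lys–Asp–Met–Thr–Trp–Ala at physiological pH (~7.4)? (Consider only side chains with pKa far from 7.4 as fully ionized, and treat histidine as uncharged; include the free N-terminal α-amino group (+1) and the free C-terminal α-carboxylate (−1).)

-3

At pH ~7.4 the Lys and Arg side chains are protonated (+1), the Asp and Glu side chains are deprotonated (−1), and with His taken as neutral all other side chains carry no charge.
Positive (K, R): Arg1, Lys3, Lys10, Lys31 → +4.
Negative (D, E): Asp2, Asp4, Asp9, Asp21, Asp22, Asp27, Asp32 → −7.
The N-terminus (+1) and C-terminus (−1) cancel.
Net charge = (+4) + (−7) = −3.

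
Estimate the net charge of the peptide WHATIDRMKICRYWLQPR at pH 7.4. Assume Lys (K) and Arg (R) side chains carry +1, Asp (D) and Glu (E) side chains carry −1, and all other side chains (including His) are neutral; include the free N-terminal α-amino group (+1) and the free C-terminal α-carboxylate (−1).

Positive (K, R): R7, K9, R12, R18 → +4.
Negative (D, E): D6 → −1.
The N-terminus (+1) and C-terminus (−1) cancel.
Net charge = (+4) + (−1) = +3.

+3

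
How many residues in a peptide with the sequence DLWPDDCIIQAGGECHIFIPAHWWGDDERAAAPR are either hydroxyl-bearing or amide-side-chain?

Hydroxyl-bearing: S, T, Y. Amide-side-chain: N, Q.
Hydroxyl-bearing residues here: none (0).
Amide-side-chain residues here: Q10 (1).
The two groups share no amino acid, so total = 0 + 1 = 1.

1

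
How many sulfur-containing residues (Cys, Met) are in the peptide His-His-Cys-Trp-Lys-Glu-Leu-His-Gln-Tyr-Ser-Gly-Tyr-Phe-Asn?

Matching residues: Cys3.

1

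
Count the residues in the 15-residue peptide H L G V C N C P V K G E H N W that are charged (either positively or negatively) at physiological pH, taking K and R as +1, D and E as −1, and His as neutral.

Charged side chains at pH ~7.4: K, R (positive); D, E (negative).
Matching residues: K10, E12.

2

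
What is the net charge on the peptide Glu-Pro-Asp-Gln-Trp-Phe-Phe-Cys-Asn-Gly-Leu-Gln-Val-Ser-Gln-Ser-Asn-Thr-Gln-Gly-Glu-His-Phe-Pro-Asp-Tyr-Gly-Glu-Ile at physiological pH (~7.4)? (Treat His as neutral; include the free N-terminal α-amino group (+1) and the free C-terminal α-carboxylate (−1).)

At pH ~7.4 the Lys and Arg side chains are protonated (+1), the Asp and Glu side chains are deprotonated (−1), and with His taken as neutral all other side chains carry no charge.
Positive (K, R): none → +0.
Negative (D, E): Glu1, Asp3, Glu21, Asp25, Glu28 → −5.
The N-terminus (+1) and C-terminus (−1) cancel.
Net charge = (+0) + (−5) = −5.

-5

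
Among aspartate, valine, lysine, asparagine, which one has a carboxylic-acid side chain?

The acidic residues are Asp (D) and Glu (E), whose side chains end in a carboxylate group.
Of the listed options, only aspartate belongs to this group.

aspartate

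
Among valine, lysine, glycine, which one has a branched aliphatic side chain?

The BCAAs are Val, Leu, and Ile — aliphatic side chains with a branch point.
Of the listed options, only valine belongs to this group.

valine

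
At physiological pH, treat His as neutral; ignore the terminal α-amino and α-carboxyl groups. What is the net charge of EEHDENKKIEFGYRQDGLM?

-3

At pH ~7.4 the Lys and Arg side chains are protonated (+1), the Asp and Glu side chains are deprotonated (−1), and with His taken as neutral all other side chains carry no charge.
Positive (K, R): K7, K8, R14 → +3.
Negative (D, E): E1, E2, D4, E5, E10, D16 → −6.
Net charge = (+3) + (−6) = −3.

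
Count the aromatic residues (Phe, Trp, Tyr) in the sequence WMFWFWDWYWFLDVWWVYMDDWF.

14

Matching residues: W1, F3, W4, F5, W6, W8, Y9, W10, F11, W15, W16, Y18, W22, F23.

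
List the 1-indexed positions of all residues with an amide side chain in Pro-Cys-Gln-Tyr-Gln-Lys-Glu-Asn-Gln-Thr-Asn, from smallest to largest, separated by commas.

3, 5, 8, 9, 11

Only N (asparagine) and Q (glutamine) carry a side-chain carboxamide.
Matching residues: Gln3, Gln5, Asn8, Gln9, Asn11.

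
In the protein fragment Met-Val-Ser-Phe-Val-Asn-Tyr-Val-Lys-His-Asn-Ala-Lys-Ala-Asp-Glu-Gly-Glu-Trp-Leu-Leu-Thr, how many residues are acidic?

3

Aspartate (D) and glutamate (E) have carboxylic-acid side chains and are the acidic amino acids.
Matching residues: Asp15, Glu16, Glu18.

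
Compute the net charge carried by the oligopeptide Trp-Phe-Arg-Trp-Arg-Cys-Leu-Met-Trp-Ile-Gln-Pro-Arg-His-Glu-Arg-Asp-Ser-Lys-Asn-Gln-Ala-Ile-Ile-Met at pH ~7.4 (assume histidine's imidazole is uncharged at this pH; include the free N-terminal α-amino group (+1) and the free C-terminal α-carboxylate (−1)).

At pH ~7.4 the Lys and Arg side chains are protonated (+1), the Asp and Glu side chains are deprotonated (−1), and with His taken as neutral all other side chains carry no charge.
Positive (K, R): Arg3, Arg5, Arg13, Arg16, Lys19 → +5.
Negative (D, E): Glu15, Asp17 → −2.
The N-terminus (+1) and C-terminus (−1) cancel.
Net charge = (+5) + (−2) = +3.

+3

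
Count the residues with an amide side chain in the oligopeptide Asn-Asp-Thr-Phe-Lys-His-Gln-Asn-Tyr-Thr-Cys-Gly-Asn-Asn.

5

Asparagine (N) and glutamine (Q) have uncharged amide side chains.
Matching residues: Asn1, Gln7, Asn8, Asn13, Asn14.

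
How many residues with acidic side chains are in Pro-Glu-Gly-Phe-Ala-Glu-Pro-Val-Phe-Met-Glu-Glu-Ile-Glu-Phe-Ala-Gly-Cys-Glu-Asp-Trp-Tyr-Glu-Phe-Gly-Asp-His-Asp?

The acidic residues are Asp (D) and Glu (E), whose side chains end in a carboxylate group.
Matching residues: Glu2, Glu6, Glu11, Glu12, Glu14, Glu19, Asp20, Glu23, Asp26, Asp28.

10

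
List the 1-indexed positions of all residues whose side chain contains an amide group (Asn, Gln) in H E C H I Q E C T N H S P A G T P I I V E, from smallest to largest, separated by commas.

6, 10

Matching residues: Q6, N10.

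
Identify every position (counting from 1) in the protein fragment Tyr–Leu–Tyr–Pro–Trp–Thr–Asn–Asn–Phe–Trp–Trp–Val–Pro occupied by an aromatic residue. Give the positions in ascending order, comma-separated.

Phenylalanine (F), tryptophan (W), and tyrosine (Y) have aromatic ring side chains.
Matching residues: Tyr1, Tyr3, Trp5, Phe9, Trp10, Trp11.

1, 3, 5, 9, 10, 11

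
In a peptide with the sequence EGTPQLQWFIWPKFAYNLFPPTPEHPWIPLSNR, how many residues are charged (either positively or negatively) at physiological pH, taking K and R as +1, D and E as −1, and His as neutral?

Charged side chains at pH ~7.4: K, R (positive); D, E (negative).
Matching residues: E1, K13, E24, R33.

4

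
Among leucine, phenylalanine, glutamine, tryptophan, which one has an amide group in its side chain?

glutamine

The amide-side-chain residues are Asn (N) and Gln (Q).
Of the listed options, only glutamine belongs to this group.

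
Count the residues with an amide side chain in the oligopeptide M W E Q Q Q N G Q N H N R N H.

8

The amide-side-chain residues are Asn (N) and Gln (Q).
Matching residues: Q4, Q5, Q6, N7, Q9, N10, N12, N14.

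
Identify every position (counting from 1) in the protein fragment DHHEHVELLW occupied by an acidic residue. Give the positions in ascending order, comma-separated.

1, 4, 7

The acidic residues are Asp (D) and Glu (E), whose side chains end in a carboxylate group.
Matching residues: D1, E4, E7.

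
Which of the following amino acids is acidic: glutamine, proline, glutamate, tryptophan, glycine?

Only D (aspartate) and E (glutamate) carry a side-chain carboxylic acid.
Of the listed options, only glutamate belongs to this group.

glutamate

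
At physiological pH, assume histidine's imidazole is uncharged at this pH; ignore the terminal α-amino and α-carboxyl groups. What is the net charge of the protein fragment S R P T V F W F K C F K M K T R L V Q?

At pH ~7.4 the Lys and Arg side chains are protonated (+1), the Asp and Glu side chains are deprotonated (−1), and with His taken as neutral all other side chains carry no charge.
Positive (K, R): R2, K9, K12, K14, R16 → +5.
Negative (D, E): none → −0.
Net charge = (+5) + (−0) = +5.

+5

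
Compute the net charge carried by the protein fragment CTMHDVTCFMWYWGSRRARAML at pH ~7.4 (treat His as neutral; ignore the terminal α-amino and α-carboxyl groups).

The side chains ionized at physiological pH are Lys/Arg (+1) and Asp/Glu (−1); with His treated as neutral, nothing else contributes.
Positive (K, R): R16, R17, R19 → +3.
Negative (D, E): D5 → −1.
Net charge = (+3) + (−1) = +2.

+2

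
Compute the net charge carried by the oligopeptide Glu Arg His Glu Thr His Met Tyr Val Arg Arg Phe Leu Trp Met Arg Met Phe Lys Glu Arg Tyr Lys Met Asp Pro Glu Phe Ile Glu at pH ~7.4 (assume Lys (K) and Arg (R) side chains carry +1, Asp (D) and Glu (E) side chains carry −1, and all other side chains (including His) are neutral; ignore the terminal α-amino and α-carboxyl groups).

+1

Positive (K, R): Arg2, Arg10, Arg11, Arg16, Lys19, Arg21, Lys23 → +7.
Negative (D, E): Glu1, Glu4, Glu20, Asp25, Glu27, Glu30 → −6.
Net charge = (+7) + (−6) = +1.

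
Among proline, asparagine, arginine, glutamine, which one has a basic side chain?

K, R, and H are the three residues with basic side chains (ε-amine, guanidinium, and imidazole respectively).
Of the listed options, only arginine belongs to this group.

arginine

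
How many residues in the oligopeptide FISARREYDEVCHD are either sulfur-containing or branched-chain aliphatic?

3

Sulfur-containing: C, M. Branched-chain aliphatic: I, L, V.
Sulfur-containing residues here: C12 (1).
Branched-chain aliphatic residues here: I2, V11 (2).
The two groups share no amino acid, so total = 1 + 2 = 3.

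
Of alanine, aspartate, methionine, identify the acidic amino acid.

Only D (aspartate) and E (glutamate) carry a side-chain carboxylic acid.
Of the listed options, only aspartate belongs to this group.

aspartate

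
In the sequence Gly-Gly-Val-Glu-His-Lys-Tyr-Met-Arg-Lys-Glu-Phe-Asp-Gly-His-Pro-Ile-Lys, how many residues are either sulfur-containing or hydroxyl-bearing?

2

Sulfur-containing: C, M. Hydroxyl-bearing: S, T, Y.
Sulfur-containing residues here: Met8 (1).
Hydroxyl-bearing residues here: Tyr7 (1).
The two groups share no amino acid, so total = 1 + 1 = 2.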